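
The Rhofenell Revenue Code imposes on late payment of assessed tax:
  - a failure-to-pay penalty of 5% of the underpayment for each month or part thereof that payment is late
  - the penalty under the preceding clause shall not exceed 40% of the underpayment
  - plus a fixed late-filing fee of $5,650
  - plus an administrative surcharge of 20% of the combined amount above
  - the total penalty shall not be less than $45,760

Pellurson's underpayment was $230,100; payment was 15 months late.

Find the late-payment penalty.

Penalty: $117,228

Accrued rate: 5% × 15 = 75%, capped at 40% → 40%
Failure-to-pay penalty: 40% of $230,100 = $92,040
Penalty before surcharge: $92,040 + $5,650 = $97,690
Administrative surcharge: 20% of $97,690 = $19,538
Total penalty: $97,690 + $19,538 = $117,228
Minimum $45,760: $117,228 meets the minimum, no increase.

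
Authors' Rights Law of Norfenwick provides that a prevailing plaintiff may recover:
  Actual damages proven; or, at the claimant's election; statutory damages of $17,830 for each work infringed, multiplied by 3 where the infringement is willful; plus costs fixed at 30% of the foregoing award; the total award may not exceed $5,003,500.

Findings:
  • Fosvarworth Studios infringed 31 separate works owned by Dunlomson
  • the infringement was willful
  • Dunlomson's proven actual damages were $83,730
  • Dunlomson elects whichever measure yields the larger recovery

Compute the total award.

$2,155,647

Statutory damages: 31 × $17,830 = $552,730
Trebled: 3 × $552,730 = $1,658,190
Greater of actual damages ($83,730) or enhanced statutory damages ($1,658,190): $1,658,190
Costs: 30% of $1,658,190 = $497,457
Award plus costs: $1,658,190 + $497,457 = $2,155,647
Cap at $5,003,500: $2,155,647 is within the cap, no reduction.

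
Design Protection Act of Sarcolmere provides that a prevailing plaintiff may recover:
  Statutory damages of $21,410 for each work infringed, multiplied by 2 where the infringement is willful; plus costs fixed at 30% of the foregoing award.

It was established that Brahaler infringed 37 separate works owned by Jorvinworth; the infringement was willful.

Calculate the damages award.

Statutory damages: 37 × $21,410 = $792,170
Doubled: 2 × $792,170 = $1,584,340
Costs: 30% of $1,584,340 = $475,302
Award plus costs: $1,584,340 + $475,302 = $2,059,642

$2,059,642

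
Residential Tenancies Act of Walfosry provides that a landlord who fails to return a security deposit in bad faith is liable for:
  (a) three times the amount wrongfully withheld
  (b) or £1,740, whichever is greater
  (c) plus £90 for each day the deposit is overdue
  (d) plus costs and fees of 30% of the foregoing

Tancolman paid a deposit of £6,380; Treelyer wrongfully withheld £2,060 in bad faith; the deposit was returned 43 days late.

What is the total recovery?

Trebled: 3 × £2,060 = £6,180
Minimum £1,740: £6,180 meets the minimum, no increase.
Late-return penalty: 43 × £90 = £3,870
Damages plus late penalty: £6,180 + £3,870 = £10,050
Costs and fees: 30% of £10,050 = £3,015
Total recovery: £10,050 + £3,015 = £13,065

£13,065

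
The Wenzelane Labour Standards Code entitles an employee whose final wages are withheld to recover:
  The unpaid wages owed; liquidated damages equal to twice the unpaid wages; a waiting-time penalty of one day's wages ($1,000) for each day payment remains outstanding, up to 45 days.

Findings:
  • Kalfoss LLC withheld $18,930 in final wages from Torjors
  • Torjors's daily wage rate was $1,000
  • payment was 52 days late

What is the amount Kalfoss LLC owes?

Doubled: 2 × $18,930 = $37,860
Penalty days: min(52, 45) = 45
Waiting-time penalty: 45 × $1,000 = $45,000
Total award: $18,930 + $37,860 + $45,000 = $101,790

$101,790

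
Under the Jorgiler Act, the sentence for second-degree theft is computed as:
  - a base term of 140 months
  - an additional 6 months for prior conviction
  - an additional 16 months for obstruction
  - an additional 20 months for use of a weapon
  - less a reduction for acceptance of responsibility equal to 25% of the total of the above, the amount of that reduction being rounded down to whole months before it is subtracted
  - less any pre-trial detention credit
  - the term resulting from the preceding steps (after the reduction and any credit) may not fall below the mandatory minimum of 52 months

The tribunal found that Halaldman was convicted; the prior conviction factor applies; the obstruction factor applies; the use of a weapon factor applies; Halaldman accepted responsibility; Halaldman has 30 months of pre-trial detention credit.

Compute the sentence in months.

Prior conviction enhancement: +6 months
Obstruction enhancement: +16 months
Use of a weapon enhancement: +20 months
Adjusted term: 140 months + 6 months + 16 months + 20 months = 182 months
Acceptance of responsibility reduction: 25% of 182 months = 45 months (rounded down)
After reduction: 182 − 45 = 137 months
Less pre-trial detention credit: 137 months − 30 months = 107 months
Minimum 52 months: 107 months meets the minimum, no increase.

Sentence: 107 months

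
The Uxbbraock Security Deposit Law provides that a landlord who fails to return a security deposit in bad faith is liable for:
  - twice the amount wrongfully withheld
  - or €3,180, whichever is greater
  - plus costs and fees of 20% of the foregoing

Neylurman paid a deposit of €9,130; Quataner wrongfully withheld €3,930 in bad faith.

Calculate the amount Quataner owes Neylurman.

€9,432

Doubled: 2 × €3,930 = €7,860
Minimum €3,180: €7,860 meets the minimum, no increase.
Costs and fees: 20% of €7,860 = €1,572
Total recovery: €7,860 + €1,572 = €9,432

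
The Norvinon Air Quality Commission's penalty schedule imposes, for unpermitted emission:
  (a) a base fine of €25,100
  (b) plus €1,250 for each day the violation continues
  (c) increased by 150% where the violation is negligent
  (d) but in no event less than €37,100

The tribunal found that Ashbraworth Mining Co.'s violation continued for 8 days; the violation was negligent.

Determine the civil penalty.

Per-day component: 8 × €1,250 = €10,000
Base plus per-day: €25,100 + €10,000 = €35,100
Enhancement: 150% of €35,100 = €52,650
Enhanced fine: €35,100 + €52,650 = €87,750
Minimum €37,100: €87,750 meets the minimum, no increase.

€87,750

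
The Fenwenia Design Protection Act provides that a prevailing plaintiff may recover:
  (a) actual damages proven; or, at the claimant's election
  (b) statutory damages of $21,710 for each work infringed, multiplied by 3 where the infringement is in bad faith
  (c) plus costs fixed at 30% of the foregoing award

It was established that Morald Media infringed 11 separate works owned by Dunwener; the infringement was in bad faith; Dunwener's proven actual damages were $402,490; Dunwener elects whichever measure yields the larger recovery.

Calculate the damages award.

Statutory damages: 11 × $21,710 = $238,810
Trebled: 3 × $238,810 = $716,430
Greater of actual damages ($402,490) or enhanced statutory damages ($716,430): $716,430
Costs: 30% of $716,430 = $214,929
Award plus costs: $716,430 + $214,929 = $931,359

Award: $931,359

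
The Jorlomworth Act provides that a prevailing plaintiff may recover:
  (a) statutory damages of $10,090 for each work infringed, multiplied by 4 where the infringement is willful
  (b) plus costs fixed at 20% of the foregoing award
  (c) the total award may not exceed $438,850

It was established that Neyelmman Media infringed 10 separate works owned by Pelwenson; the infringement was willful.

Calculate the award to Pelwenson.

$438,850

Statutory damages: 10 × $10,090 = $100,900
Multiplied by 4: 4 × $100,900 = $403,600
Costs: 20% of $403,600 = $80,720
Award plus costs: $403,600 + $80,720 = $484,320
Cap at $438,850: $484,320 exceeds the cap → $438,850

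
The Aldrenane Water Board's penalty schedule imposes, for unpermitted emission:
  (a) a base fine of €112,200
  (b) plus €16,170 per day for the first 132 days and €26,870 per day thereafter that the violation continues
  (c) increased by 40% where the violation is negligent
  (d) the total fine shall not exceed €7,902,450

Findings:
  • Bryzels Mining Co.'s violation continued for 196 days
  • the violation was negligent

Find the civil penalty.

€5,552,848

First 132 days: 132 × €16,170 = €2,134,440
Remaining days: (196 − 132) × €26,870 = €1,719,680
Per-day component: €2,134,440 + €1,719,680 = €3,854,120
Base plus per-day: €112,200 + €3,854,120 = €3,966,320
Enhancement: 40% of €3,966,320 = €1,586,528
Enhanced fine: €3,966,320 + €1,586,528 = €5,552,848
Cap at €7,902,450: €5,552,848 is within the cap, no reduction.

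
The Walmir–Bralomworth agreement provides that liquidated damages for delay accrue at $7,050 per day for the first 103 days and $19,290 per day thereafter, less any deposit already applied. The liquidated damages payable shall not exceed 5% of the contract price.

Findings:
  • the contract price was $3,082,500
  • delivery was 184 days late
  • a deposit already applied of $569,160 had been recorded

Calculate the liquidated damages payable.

$154,125

First 103 days: 103 × $7,050 = $726,150
Remaining days: (184 − 103) × $19,290 = $1,562,490
Accrued per-day damages: $726,150 + $1,562,490 = $2,288,640
Less deposit already applied: $2,288,640 − $569,160 = $1,719,480
Cap: 5% of $3,082,500 = $154,125
Cap at $154,125: $1,719,480 exceeds the cap → $154,125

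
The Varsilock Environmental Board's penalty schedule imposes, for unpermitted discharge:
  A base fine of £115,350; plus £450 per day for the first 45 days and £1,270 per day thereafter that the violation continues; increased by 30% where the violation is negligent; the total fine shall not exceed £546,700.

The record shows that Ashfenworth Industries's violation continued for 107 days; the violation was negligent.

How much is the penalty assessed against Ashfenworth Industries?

Civil penalty: £278,642

First 45 days: 45 × £450 = £20,250
Remaining days: (107 − 45) × £1,270 = £78,740
Per-day component: £20,250 + £78,740 = £98,990
Base plus per-day: £115,350 + £98,990 = £214,340
Enhancement: 30% of £214,340 = £64,302
Enhanced fine: £214,340 + £64,302 = £278,642
Cap at £546,700: £278,642 is within the cap, no reduction.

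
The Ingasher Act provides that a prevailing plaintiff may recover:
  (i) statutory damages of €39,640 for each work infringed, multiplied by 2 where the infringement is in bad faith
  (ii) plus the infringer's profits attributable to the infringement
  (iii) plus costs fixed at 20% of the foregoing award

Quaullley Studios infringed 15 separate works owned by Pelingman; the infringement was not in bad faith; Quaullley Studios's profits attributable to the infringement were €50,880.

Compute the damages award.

Statutory damages: 15 × €39,640 = €594,600
Infringement not in bad faith: no ×2 enhancement.
Combined award: €594,600 + €50,880 = €645,480
Costs: 20% of €645,480 = €129,096
Award plus costs: €645,480 + €129,096 = €774,576

€774,576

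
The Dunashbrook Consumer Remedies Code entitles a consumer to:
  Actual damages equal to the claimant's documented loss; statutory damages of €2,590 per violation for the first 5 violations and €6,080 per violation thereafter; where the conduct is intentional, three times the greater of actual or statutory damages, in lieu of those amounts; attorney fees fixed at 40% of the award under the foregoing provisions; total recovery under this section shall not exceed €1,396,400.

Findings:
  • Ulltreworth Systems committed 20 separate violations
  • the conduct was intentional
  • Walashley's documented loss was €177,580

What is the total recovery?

€745,836

First 5 violations: 5 × €2,590 = €12,950
Remaining violations: (20 − 5) × €6,080 = €91,200
Statutory damages: €12,950 + €91,200 = €104,150
Greater of actual damages (€177,580) or statutory damages (€104,150): €177,580
Trebled: 3 × €177,580 = €532,740
Attorney fees: 40% of €532,740 = €213,096
Total before cap: €532,740 + €213,096 = €745,836
Cap at €1,396,400: €745,836 is within the cap, no reduction.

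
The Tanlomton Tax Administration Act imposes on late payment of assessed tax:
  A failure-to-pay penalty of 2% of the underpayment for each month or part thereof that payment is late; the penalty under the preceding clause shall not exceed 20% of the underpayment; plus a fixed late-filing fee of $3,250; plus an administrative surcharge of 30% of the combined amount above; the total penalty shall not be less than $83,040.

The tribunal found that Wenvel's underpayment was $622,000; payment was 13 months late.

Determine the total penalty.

$165,945

Accrued rate: 2% × 13 = 26%, capped at 20% → 20%
Failure-to-pay penalty: 20% of $622,000 = $124,400
Penalty before surcharge: $124,400 + $3,250 = $127,650
Administrative surcharge: 30% of $127,650 = $38,295
Total penalty: $127,650 + $38,295 = $165,945
Minimum $83,040: $165,945 meets the minimum, no increase.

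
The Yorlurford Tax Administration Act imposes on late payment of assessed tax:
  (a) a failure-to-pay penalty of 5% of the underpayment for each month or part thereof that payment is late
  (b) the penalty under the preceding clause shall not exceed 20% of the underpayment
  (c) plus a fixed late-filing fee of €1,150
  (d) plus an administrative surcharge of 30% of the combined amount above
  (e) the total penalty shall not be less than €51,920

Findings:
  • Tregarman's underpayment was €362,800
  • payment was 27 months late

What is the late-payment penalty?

Penalty: €95,823

Accrued rate: 5% × 27 = 135%, capped at 20% → 20%
Failure-to-pay penalty: 20% of €362,800 = €72,560
Penalty before surcharge: €72,560 + €1,150 = €73,710
Administrative surcharge: 30% of €73,710 = €22,113
Total penalty: €73,710 + €22,113 = €95,823
Minimum €51,920: €95,823 meets the minimum, no increase.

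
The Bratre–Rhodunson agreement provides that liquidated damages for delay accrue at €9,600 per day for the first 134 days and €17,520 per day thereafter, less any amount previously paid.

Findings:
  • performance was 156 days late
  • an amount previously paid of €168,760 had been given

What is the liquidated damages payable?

First 134 days: 134 × €9,600 = €1,286,400
Remaining days: (156 − 134) × €17,520 = €385,440
Accrued per-day damages: €1,286,400 + €385,440 = €1,671,840
Less amount previously paid: €1,671,840 − €168,760 = €1,503,080

€1,503,080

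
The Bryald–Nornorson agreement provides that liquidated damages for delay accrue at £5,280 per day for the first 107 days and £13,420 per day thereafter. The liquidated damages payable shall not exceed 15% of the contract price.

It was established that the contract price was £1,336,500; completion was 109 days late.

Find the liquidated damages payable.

First 107 days: 107 × £5,280 = £564,960
Remaining days: (109 − 107) × £13,420 = £26,840
Accrued per-day damages: £564,960 + £26,840 = £591,800
Cap: 15% of £1,336,500 = £200,475
Cap at £200,475: £591,800 exceeds the cap → £200,475

£200,475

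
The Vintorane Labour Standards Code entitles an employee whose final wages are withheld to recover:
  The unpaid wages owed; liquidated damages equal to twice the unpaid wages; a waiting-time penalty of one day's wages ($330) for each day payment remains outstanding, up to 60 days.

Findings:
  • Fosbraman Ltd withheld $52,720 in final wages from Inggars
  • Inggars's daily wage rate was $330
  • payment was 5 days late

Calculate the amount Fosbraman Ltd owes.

$159,810

Doubled: 2 × $52,720 = $105,440
Penalty days: min(5, 60) = 5
Waiting-time penalty: 5 × $330 = $1,650
Total award: $52,720 + $105,440 + $1,650 = $159,810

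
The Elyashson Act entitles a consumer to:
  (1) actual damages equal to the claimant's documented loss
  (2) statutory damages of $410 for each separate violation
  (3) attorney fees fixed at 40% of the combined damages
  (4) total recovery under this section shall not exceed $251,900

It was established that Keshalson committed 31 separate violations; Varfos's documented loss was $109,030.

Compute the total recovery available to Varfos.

Statutory damages: 31 × $410 = $12,710
Combined damages: $109,030 + $12,710 = $121,740
Attorney fees: 40% of $121,740 = $48,696
Total before cap: $121,740 + $48,696 = $170,436
Cap at $251,900: $170,436 is within the cap, no reduction.

Total recovery: $170,436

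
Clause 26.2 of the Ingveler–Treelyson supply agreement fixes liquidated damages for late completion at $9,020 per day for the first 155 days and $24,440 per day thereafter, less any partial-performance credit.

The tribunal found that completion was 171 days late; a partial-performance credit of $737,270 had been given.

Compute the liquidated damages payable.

$1,051,870

First 155 days: 155 × $9,020 = $1,398,100
Remaining days: (171 − 155) × $24,440 = $391,040
Accrued per-day damages: $1,398,100 + $391,040 = $1,789,140
Less partial-performance credit: $1,789,140 − $737,270 = $1,051,870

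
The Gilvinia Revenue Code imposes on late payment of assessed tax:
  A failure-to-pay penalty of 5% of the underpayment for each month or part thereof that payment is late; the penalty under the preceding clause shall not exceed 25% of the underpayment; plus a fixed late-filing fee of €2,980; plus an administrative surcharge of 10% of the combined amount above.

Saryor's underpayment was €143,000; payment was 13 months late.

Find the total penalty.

€42,603

Accrued rate: 5% × 13 = 65%, capped at 25% → 25%
Failure-to-pay penalty: 25% of €143,000 = €35,750
Penalty before surcharge: €35,750 + €2,980 = €38,730
Administrative surcharge: 10% of €38,730 = €3,873
Total penalty: €38,730 + €3,873 = €42,603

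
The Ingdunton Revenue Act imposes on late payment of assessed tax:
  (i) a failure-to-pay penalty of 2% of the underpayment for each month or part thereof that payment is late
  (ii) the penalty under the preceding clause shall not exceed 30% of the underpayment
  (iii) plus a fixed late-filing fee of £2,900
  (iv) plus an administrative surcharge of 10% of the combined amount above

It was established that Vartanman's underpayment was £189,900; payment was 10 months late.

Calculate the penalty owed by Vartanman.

Accrued rate: 2% × 10 = 20%, capped at 30% → 20%
Failure-to-pay penalty: 20% of £189,900 = £37,980
Penalty before surcharge: £37,980 + £2,900 = £40,880
Administrative surcharge: 10% of £40,880 = £4,088
Total penalty: £40,880 + £4,088 = £44,968

£44,968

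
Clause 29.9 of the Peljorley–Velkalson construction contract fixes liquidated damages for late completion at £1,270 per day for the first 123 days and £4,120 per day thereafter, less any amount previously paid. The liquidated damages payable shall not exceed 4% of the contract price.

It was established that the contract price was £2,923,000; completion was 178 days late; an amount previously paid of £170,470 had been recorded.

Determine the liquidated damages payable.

First 123 days: 123 × £1,270 = £156,210
Remaining days: (178 − 123) × £4,120 = £226,600
Accrued per-day damages: £156,210 + £226,600 = £382,810
Less amount previously paid: £382,810 − £170,470 = £212,340
Cap: 4% of £2,923,000 = £116,920
Cap at £116,920: £212,340 exceeds the cap → £116,920

£116,920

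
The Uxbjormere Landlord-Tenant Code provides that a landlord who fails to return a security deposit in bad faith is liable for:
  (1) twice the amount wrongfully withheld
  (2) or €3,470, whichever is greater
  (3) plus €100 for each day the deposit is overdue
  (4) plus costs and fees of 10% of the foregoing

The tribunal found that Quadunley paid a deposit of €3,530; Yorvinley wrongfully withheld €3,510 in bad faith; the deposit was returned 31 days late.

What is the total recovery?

€11,132

Doubled: 2 × €3,510 = €7,020
Minimum €3,470: €7,020 meets the minimum, no increase.
Late-return penalty: 31 × €100 = €3,100
Damages plus late penalty: €7,020 + €3,100 = €10,120
Costs and fees: 10% of €10,120 = €1,012
Total recovery: €10,120 + €1,012 = €11,132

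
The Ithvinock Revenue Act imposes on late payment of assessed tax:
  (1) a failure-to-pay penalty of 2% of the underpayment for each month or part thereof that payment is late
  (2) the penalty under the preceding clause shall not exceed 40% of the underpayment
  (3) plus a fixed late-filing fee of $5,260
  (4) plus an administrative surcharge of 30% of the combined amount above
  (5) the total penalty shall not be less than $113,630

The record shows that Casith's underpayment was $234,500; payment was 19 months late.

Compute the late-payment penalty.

Accrued rate: 2% × 19 = 38%, capped at 40% → 38%
Failure-to-pay penalty: 38% of $234,500 = $89,110
Penalty before surcharge: $89,110 + $5,260 = $94,370
Administrative surcharge: 30% of $94,370 = $28,311
Total penalty: $94,370 + $28,311 = $122,681
Minimum $113,630: $122,681 meets the minimum, no increase.

$122,681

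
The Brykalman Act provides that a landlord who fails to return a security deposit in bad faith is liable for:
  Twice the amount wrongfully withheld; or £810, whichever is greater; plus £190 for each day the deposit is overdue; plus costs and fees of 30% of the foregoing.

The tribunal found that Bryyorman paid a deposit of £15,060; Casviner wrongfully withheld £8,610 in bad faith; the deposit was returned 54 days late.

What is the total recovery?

Recovery: £35,724

Doubled: 2 × £8,610 = £17,220
Minimum £810: £17,220 meets the minimum, no increase.
Late-return penalty: 54 × £190 = £10,260
Damages plus late penalty: £17,220 + £10,260 = £27,480
Costs and fees: 30% of £27,480 = £8,244
Total recovery: £27,480 + £8,244 = £35,724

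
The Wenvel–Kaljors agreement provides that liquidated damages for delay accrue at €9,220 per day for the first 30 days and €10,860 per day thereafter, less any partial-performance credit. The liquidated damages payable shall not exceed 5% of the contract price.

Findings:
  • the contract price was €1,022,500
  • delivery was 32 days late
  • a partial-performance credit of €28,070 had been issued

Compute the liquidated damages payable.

First 30 days: 30 × €9,220 = €276,600
Remaining days: (32 − 30) × €10,860 = €21,720
Accrued per-day damages: €276,600 + €21,720 = €298,320
Less partial-performance credit: €298,320 − €28,070 = €270,250
Cap: 5% of €1,022,500 = €51,125
Cap at €51,125: €270,250 exceeds the cap → €51,125

Liquidated damages: €51,125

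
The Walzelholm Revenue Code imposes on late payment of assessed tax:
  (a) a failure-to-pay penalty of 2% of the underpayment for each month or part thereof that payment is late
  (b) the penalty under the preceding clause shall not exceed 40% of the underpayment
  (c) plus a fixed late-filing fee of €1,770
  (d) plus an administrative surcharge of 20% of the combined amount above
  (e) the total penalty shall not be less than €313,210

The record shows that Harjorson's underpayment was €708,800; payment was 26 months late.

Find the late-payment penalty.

€342,348

Accrued rate: 2% × 26 = 52%, capped at 40% → 40%
Failure-to-pay penalty: 40% of €708,800 = €283,520
Penalty before surcharge: €283,520 + €1,770 = €285,290
Administrative surcharge: 20% of €285,290 = €57,058
Total penalty: €285,290 + €57,058 = €342,348
Minimum €313,210: €342,348 meets the minimum, no increase.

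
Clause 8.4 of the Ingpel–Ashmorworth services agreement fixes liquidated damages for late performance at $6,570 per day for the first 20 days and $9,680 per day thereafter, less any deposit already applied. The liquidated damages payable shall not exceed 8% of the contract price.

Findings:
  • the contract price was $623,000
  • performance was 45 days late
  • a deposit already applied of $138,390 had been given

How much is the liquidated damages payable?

$49,840

First 20 days: 20 × $6,570 = $131,400
Remaining days: (45 − 20) × $9,680 = $242,000
Accrued per-day damages: $131,400 + $242,000 = $373,400
Less deposit already applied: $373,400 − $138,390 = $235,010
Cap: 8% of $623,000 = $49,840
Cap at $49,840: $235,010 exceeds the cap → $49,840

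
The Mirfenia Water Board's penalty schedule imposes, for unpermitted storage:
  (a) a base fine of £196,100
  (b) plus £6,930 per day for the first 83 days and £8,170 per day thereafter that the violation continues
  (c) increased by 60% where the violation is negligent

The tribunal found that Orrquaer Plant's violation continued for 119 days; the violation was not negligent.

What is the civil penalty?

First 83 days: 83 × £6,930 = £575,190
Remaining days: (119 − 83) × £8,170 = £294,120
Per-day component: £575,190 + £294,120 = £869,310
Base plus per-day: £196,100 + £869,310 = £1,065,410
The violation was not negligent: no 60% increase.

£1,065,410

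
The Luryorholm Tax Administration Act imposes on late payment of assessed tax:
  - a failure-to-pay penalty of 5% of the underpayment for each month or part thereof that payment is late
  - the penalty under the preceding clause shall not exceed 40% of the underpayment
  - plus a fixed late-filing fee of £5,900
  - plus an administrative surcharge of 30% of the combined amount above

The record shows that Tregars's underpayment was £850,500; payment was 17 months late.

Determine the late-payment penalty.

£449,930

Accrued rate: 5% × 17 = 85%, capped at 40% → 40%
Failure-to-pay penalty: 40% of £850,500 = £340,200
Penalty before surcharge: £340,200 + £5,900 = £346,100
Administrative surcharge: 30% of £346,100 = £103,830
Total penalty: £346,100 + £103,830 = £449,930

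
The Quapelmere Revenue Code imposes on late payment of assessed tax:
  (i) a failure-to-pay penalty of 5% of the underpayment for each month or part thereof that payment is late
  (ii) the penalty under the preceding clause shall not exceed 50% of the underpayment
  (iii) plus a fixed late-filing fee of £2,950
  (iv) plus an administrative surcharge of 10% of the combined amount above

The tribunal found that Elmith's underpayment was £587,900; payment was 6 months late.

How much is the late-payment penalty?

£197,252

Accrued rate: 5% × 6 = 30%, capped at 50% → 30%
Failure-to-pay penalty: 30% of £587,900 = £176,370
Penalty before surcharge: £176,370 + £2,950 = £179,320
Administrative surcharge: 10% of £179,320 = £17,932
Total penalty: £179,320 + £17,932 = £197,252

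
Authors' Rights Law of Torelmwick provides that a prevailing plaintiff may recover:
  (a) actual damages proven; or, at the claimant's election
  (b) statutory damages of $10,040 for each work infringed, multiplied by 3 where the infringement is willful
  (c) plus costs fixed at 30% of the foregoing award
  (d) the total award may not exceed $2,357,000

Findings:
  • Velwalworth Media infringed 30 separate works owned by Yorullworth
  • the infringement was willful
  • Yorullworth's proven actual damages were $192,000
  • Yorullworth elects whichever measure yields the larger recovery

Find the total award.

Statutory damages: 30 × $10,040 = $301,200
Trebled: 3 × $301,200 = $903,600
Greater of actual damages ($192,000) or enhanced statutory damages ($903,600): $903,600
Costs: 30% of $903,600 = $271,080
Award plus costs: $903,600 + $271,080 = $1,174,680
Cap at $2,357,000: $1,174,680 is within the cap, no reduction.

Award: $1,174,680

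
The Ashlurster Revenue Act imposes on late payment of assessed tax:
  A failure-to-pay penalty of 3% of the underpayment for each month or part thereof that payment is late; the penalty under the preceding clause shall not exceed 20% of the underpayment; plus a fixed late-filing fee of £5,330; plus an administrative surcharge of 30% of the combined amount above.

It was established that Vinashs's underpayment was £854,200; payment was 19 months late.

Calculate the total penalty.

£229,021

Accrued rate: 3% × 19 = 57%, capped at 20% → 20%
Failure-to-pay penalty: 20% of £854,200 = £170,840
Penalty before surcharge: £170,840 + £5,330 = £176,170
Administrative surcharge: 30% of £176,170 = £52,851
Total penalty: £176,170 + £52,851 = £229,021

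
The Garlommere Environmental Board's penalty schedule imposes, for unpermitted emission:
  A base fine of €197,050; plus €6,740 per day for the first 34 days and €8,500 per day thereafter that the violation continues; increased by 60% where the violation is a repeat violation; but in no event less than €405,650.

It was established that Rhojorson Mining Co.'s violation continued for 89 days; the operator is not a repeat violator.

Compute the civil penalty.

€893,710

First 34 days: 34 × €6,740 = €229,160
Remaining days: (89 − 34) × €8,500 = €467,500
Per-day component: €229,160 + €467,500 = €696,660
Base plus per-day: €197,050 + €696,660 = €893,710
The operator is not a repeat violator: no 60% increase.
Minimum €405,650: €893,710 meets the minimum, no increase.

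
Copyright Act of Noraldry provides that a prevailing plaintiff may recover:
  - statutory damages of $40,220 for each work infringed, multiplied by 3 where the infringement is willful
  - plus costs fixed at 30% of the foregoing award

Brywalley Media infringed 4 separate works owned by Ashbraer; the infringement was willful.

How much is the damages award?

Statutory damages: 4 × $40,220 = $160,880
Trebled: 3 × $160,880 = $482,640
Costs: 30% of $482,640 = $144,792
Award plus costs: $482,640 + $144,792 = $627,432

$627,432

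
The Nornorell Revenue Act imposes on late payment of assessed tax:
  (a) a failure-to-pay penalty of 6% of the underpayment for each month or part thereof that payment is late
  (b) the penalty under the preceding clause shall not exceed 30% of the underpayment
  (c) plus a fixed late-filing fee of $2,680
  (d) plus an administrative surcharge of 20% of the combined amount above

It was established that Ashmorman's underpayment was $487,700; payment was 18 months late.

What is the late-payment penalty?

$178,788

Accrued rate: 6% × 18 = 108%, capped at 30% → 30%
Failure-to-pay penalty: 30% of $487,700 = $146,310
Penalty before surcharge: $146,310 + $2,680 = $148,990
Administrative surcharge: 20% of $148,990 = $29,798
Total penalty: $148,990 + $29,798 = $178,788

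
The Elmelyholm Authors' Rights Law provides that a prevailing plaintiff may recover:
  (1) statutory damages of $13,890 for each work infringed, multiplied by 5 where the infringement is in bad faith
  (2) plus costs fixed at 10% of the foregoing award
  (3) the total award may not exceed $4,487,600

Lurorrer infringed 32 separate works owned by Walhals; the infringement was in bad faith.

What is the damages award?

Statutory damages: 32 × $13,890 = $444,480
Multiplied by 5: 5 × $444,480 = $2,222,400
Costs: 10% of $2,222,400 = $222,240
Award plus costs: $2,222,400 + $222,240 = $2,444,640
Cap at $4,487,600: $2,444,640 is within the cap, no reduction.

$2,444,640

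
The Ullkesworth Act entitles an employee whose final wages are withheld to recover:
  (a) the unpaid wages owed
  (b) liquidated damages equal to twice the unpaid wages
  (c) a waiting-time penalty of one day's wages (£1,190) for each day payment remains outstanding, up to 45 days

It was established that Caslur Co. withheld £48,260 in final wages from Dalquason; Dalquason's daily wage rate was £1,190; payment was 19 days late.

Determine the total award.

£167,390

Doubled: 2 × £48,260 = £96,520
Penalty days: min(19, 45) = 19
Waiting-time penalty: 19 × £1,190 = £22,610
Total award: £48,260 + £96,520 + £22,610 = £167,390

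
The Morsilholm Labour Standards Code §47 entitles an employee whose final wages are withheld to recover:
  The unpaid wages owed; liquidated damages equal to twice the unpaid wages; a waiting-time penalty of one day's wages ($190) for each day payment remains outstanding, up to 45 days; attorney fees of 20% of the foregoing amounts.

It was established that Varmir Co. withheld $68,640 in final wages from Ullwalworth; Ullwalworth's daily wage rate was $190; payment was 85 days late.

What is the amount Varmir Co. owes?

$257,364

Doubled: 2 × $68,640 = $137,280
Penalty days: min(85, 45) = 45
Waiting-time penalty: 45 × $190 = $8,550
Subtotal: $68,640 + $137,280 + $8,550 = $214,470
Attorney fees: 20% of $214,470 = $42,894
Total award: $214,470 + $42,894 = $257,364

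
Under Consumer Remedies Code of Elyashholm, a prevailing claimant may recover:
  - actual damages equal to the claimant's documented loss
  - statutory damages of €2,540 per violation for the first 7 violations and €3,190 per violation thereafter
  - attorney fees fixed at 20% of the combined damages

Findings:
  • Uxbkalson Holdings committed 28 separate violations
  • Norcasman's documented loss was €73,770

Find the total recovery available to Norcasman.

€190,248

First 7 violations: 7 × €2,540 = €17,780
Remaining violations: (28 − 7) × €3,190 = €66,990
Statutory damages: €17,780 + €66,990 = €84,770
Combined damages: €73,770 + €84,770 = €158,540
Attorney fees: 20% of €158,540 = €31,708
Total recovery: €158,540 + €31,708 = €190,248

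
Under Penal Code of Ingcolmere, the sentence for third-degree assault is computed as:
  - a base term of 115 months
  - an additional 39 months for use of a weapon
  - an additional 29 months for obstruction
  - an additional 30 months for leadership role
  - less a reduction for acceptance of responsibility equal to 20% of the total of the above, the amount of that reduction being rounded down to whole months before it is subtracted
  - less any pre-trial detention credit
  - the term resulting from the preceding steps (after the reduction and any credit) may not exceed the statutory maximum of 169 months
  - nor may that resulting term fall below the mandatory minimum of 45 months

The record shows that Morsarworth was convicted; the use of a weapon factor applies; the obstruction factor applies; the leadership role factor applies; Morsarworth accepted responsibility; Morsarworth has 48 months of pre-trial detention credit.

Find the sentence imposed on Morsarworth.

Use of a weapon enhancement: +39 months
Obstruction enhancement: +29 months
Leadership role enhancement: +30 months
Adjusted term: 115 months + 39 months + 29 months + 30 months = 213 months
Acceptance of responsibility reduction: 20% of 213 months = 42 months (rounded down)
After reduction: 213 − 42 = 171 months
Less pre-trial detention credit: 171 months − 48 months = 123 months
Cap at 169 months: 123 months is within the cap, no reduction.
Minimum 45 months: 123 months meets the minimum, no increase.

123 months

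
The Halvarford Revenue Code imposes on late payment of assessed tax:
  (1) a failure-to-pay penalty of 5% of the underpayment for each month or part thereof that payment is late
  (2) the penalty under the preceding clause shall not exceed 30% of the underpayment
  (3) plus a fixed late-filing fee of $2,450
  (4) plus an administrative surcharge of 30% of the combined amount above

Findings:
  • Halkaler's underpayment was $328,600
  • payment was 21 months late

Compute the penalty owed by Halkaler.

Accrued rate: 5% × 21 = 105%, capped at 30% → 30%
Failure-to-pay penalty: 30% of $328,600 = $98,580
Penalty before surcharge: $98,580 + $2,450 = $101,030
Administrative surcharge: 30% of $101,030 = $30,309
Total penalty: $101,030 + $30,309 = $131,339

$131,339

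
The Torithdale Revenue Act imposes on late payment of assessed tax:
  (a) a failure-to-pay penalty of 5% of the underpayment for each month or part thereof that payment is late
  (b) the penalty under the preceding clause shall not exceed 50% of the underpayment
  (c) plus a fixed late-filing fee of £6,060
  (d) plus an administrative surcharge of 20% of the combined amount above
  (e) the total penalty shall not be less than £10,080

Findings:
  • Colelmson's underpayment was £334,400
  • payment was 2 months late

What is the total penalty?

Accrued rate: 5% × 2 = 10%, capped at 50% → 10%
Failure-to-pay penalty: 10% of £334,400 = £33,440
Penalty before surcharge: £33,440 + £6,060 = £39,500
Administrative surcharge: 20% of £39,500 = £7,900
Total penalty: £39,500 + £7,900 = £47,400
Minimum £10,080: £47,400 meets the minimum, no increase.

£47,400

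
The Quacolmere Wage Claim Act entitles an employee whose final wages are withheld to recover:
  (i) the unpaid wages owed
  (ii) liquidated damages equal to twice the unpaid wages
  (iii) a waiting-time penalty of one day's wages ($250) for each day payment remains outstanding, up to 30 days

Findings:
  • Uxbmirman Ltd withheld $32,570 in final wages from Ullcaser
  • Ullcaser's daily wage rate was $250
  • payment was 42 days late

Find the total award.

$105,210

Doubled: 2 × $32,570 = $65,140
Penalty days: min(42, 30) = 30
Waiting-time penalty: 30 × $250 = $7,500
Total award: $32,570 + $65,140 + $7,500 = $105,210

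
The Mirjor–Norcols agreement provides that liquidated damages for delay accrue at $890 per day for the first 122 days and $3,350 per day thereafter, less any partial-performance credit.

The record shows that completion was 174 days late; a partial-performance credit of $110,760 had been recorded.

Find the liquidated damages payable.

$172,020

First 122 days: 122 × $890 = $108,580
Remaining days: (174 − 122) × $3,350 = $174,200
Accrued per-day damages: $108,580 + $174,200 = $282,780
Less partial-performance credit: $282,780 − $110,760 = $172,020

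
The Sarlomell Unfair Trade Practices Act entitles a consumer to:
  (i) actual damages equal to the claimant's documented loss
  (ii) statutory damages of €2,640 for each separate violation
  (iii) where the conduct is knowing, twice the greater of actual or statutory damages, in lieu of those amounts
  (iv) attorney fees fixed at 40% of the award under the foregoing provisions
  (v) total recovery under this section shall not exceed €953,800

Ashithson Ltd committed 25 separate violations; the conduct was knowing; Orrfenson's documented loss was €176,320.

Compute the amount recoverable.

Statutory damages: 25 × €2,640 = €66,000
Greater of actual damages (€176,320) or statutory damages (€66,000): €176,320
Doubled: 2 × €176,320 = €352,640
Attorney fees: 40% of €352,640 = €141,056
Total before cap: €352,640 + €141,056 = €493,696
Cap at €953,800: €493,696 is within the cap, no reduction.

Total recovery: €493,696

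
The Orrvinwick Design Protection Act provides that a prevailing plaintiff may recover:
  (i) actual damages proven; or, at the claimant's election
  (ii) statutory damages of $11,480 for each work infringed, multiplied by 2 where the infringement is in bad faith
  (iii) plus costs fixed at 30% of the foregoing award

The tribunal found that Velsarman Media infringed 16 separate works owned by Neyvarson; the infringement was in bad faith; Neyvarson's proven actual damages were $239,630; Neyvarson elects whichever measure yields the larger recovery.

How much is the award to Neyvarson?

Award: $477,568

Statutory damages: 16 × $11,480 = $183,680
Doubled: 2 × $183,680 = $367,360
Greater of actual damages ($239,630) or enhanced statutory damages ($367,360): $367,360
Costs: 30% of $367,360 = $110,208
Award plus costs: $367,360 + $110,208 = $477,568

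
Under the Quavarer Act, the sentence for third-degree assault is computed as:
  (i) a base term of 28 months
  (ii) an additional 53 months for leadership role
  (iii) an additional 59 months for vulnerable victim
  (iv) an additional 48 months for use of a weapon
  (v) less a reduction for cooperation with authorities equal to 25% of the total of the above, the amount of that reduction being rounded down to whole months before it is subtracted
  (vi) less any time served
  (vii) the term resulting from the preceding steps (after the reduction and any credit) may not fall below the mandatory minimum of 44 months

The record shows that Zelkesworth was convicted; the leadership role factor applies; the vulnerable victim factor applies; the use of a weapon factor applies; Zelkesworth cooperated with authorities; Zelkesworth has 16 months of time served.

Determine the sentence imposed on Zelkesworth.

125 months

Leadership role enhancement: +53 months
Vulnerable victim enhancement: +59 months
Use of a weapon enhancement: +48 months
Adjusted term: 28 months + 53 months + 59 months + 48 months = 188 months
Cooperation with authorities reduction: 25% of 188 months = 47 months (rounded down)
After reduction: 188 − 47 = 141 months
Less time served: 141 months − 16 months = 125 months
Minimum 44 months: 125 months meets the minimum, no increase.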